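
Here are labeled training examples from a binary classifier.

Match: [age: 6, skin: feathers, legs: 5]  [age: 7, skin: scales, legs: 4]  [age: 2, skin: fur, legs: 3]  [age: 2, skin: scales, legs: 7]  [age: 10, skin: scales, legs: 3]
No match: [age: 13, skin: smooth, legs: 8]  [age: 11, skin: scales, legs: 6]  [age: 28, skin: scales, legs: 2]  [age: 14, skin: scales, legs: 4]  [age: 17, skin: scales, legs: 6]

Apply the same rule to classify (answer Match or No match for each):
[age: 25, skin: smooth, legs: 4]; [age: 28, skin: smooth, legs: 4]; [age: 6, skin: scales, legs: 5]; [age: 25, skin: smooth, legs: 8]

The distinguishing property — age ≤ 10 — holds for all the 'Match' cases and none of the 'No match' cases.
No match: [age: 25, skin: smooth, legs: 4], since age = 25.
No match: [age: 28, skin: smooth, legs: 4], since age = 28.
Match: [age: 6, skin: scales, legs: 5], since age = 6.
No match: [age: 25, skin: smooth, legs: 8], since age = 25.

No match, No match, Match, No match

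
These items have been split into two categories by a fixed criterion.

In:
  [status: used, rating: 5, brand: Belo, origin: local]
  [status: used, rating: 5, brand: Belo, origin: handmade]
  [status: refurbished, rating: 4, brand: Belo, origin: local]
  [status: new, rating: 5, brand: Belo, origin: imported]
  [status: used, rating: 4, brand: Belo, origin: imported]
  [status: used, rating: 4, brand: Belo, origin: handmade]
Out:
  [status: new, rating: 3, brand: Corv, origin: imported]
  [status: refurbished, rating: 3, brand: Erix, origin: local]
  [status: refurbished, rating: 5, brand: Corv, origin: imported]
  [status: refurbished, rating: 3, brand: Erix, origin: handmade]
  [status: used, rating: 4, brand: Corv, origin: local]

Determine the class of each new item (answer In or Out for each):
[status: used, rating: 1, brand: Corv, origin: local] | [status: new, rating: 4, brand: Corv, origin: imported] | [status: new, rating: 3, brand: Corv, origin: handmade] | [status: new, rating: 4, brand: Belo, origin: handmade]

Out, Out, Out, In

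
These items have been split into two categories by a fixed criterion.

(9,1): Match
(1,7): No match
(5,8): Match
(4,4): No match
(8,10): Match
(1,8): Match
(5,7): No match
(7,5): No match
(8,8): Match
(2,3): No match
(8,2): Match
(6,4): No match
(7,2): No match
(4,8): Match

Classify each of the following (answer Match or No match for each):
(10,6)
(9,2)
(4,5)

Match, Match, No match

The rule appears to be: max ≥ 8.
Match: (10,6), since max 10. Match: (9,2), since max 9. No match: (4,5), since max 5.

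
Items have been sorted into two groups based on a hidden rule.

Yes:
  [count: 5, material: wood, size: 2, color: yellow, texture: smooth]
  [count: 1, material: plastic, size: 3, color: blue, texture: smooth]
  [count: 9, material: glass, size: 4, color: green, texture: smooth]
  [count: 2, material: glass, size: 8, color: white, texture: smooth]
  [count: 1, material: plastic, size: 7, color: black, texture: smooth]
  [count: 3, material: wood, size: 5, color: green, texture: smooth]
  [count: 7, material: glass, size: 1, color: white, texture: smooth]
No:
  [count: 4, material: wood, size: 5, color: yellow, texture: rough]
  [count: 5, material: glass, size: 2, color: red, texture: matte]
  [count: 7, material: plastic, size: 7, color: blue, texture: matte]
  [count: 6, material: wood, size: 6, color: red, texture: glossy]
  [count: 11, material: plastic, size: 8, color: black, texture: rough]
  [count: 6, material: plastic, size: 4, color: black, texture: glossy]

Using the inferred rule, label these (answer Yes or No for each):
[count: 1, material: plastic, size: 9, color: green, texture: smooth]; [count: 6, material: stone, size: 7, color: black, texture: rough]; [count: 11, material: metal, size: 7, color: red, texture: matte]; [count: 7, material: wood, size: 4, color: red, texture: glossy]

A rule that fits every label: texture is smooth — true of each 'Yes' example, false of each 'No' one.
[count: 1, material: plastic, size: 9, color: green, texture: smooth] — texture is smooth, hence Yes. [count: 6, material: stone, size: 7, color: black, texture: rough] — texture is rough, hence No. [count: 11, material: metal, size: 7, color: red, texture: matte] — texture is matte, hence No. [count: 7, material: wood, size: 4, color: red, texture: glossy] — texture is glossy, hence No.

Yes, No, No, No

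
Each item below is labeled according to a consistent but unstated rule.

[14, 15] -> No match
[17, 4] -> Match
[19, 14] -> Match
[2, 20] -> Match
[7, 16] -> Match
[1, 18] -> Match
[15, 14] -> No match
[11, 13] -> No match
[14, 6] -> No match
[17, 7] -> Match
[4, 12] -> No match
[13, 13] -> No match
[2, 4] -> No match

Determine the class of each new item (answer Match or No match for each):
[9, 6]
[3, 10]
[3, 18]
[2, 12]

No match, No match, Match, No match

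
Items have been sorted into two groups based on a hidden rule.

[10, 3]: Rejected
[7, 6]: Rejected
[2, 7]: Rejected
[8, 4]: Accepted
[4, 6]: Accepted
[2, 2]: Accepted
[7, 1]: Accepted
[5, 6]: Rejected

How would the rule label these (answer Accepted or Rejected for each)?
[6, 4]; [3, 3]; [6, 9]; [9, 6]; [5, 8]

Accepted, Accepted, Rejected, Rejected, Rejected

Looking at the examples, the only property every 'Accepted' case has and every 'Rejected' case lacks is: sum is even.
[6, 4] — 6+4 = 10, hence Accepted. [3, 3] — 3+3 = 6, hence Accepted. [6, 9] — 6+9 = 15, hence Rejected. [9, 6] — 9+6 = 15, hence Rejected. [5, 8] — 5+8 = 13, hence Rejected.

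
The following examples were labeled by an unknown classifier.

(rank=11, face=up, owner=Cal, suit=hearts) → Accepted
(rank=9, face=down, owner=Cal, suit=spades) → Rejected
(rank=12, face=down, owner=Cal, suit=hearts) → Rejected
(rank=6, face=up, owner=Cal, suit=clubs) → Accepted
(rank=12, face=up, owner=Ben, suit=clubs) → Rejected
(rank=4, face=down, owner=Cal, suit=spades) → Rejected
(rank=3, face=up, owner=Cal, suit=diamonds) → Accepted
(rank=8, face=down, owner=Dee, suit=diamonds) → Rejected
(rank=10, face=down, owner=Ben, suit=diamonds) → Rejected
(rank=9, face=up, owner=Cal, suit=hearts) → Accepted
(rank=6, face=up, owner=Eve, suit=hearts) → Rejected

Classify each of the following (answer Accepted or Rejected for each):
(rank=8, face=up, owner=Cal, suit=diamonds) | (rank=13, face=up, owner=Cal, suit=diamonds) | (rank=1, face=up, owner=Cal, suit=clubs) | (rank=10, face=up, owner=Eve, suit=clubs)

Accepted, Accepted, Accepted, Rejected

'Accepted' ⟺ owner is Cal AND face is up.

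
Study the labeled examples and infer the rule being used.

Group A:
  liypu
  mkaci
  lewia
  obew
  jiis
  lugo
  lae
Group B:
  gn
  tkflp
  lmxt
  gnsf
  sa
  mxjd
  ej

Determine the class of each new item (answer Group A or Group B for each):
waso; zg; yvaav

'Group A' ⟺ has ≥ 2 vowels.

Group A, Group B, Group A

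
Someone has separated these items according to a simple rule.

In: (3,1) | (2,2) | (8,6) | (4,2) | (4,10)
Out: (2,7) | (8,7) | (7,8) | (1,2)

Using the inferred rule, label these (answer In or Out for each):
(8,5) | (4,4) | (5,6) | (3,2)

Looking at the examples, the only property every 'In' case has and every 'Out' case lacks is: sum is even.
(8,5): 8+5 = 13, lacks this property → Out.
(4,4): 4+4 = 8, passes → In.
(5,6): 5+6 = 11, lacks this property → Out.
(3,2): 3+2 = 5, lacks this property → Out.

Out, In, Out, Out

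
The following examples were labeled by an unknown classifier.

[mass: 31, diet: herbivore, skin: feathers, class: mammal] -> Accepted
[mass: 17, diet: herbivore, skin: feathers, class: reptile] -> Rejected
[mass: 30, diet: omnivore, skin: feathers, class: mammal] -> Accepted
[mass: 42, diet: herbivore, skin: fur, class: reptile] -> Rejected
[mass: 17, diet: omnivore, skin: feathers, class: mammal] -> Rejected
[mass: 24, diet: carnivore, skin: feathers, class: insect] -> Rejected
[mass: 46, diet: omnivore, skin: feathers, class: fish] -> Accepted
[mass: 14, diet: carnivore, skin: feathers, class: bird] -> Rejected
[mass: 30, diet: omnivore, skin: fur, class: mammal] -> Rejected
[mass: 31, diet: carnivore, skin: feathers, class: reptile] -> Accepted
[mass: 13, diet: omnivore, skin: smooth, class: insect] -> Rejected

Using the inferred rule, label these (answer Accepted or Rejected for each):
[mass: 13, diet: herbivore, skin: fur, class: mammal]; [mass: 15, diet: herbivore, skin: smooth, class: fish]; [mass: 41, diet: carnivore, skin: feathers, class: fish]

Rejected, Rejected, Accepted

The simplest hypothesis consistent with all the labels is: skin is feathers AND mass ≥ 30.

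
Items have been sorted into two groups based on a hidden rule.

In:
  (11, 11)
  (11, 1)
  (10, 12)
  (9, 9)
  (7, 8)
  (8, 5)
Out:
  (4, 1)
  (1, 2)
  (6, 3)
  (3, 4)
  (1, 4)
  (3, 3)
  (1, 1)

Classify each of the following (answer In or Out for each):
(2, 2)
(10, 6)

The rule appears to be: sum ≥ 12.
(2, 2) → 2+2 = 4 → Out.
(10, 6) → 10+6 = 16 → In.

Out, In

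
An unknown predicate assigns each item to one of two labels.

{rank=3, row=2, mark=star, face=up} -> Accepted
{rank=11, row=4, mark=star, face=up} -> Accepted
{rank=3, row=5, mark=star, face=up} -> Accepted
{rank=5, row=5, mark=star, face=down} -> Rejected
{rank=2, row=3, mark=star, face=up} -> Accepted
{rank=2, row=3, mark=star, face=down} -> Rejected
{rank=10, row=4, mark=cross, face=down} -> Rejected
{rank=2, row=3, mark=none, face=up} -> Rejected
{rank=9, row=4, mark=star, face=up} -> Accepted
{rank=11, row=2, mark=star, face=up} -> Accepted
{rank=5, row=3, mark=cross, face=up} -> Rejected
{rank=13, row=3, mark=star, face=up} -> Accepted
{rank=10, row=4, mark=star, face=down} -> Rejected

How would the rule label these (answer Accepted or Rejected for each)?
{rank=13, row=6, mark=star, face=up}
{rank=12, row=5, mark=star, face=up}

The common property of the 'Accepted' items is: face is up AND mark is star. No 'Rejected' item has it.
{rank=13, row=6, mark=star, face=up}: face is up, mark is star — checks out, so Accepted.
{rank=12, row=5, mark=star, face=up}: face is up, mark is star — checks out, so Accepted.

Accepted, Accepted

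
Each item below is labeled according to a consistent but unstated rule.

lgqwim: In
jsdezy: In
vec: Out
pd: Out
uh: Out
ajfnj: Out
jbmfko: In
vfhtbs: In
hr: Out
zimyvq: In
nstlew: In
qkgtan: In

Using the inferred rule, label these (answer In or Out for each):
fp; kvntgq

Out, In

'In' ⟺ length 6.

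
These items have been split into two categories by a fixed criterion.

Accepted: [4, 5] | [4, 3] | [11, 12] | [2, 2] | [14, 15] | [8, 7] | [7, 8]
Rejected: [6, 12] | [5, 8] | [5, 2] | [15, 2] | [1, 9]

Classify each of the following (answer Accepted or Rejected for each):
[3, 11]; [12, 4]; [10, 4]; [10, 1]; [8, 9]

The pattern is that an item is 'Accepted' exactly when: |first − second| ≤ 1.
[3, 11] — |3−11| = 8, hence Rejected.
[12, 4] — |12−4| = 8, hence Rejected.
[10, 4] — |10−4| = 6, hence Rejected.
[10, 1] — |10−1| = 9, hence Rejected.
[8, 9] — |8−9| = 1, hence Accepted.

Rejected, Rejected, Rejected, Rejected, Accepted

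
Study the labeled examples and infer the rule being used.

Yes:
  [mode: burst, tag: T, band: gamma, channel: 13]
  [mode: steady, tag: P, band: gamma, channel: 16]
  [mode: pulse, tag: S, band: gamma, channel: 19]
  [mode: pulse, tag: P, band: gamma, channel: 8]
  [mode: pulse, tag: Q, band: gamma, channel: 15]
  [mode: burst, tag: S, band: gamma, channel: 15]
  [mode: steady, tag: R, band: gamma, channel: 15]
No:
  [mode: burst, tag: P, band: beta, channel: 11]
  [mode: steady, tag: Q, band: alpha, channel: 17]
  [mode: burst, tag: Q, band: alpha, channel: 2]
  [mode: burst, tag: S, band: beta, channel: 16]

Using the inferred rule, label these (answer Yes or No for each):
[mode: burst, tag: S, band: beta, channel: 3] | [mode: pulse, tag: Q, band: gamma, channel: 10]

No, Yes

The classifier is using: band is gamma.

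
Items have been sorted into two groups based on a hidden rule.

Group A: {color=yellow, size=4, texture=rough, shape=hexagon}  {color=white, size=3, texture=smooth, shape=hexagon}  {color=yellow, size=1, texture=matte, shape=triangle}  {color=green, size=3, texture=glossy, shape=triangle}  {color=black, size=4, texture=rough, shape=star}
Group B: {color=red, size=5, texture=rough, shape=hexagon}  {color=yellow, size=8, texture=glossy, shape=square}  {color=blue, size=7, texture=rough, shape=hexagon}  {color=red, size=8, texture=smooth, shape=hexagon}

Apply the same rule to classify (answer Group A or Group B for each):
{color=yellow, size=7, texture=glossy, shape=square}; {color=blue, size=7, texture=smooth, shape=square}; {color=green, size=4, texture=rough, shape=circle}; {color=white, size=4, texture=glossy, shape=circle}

The distinguishing property — size ≤ 4 — holds for all the 'Group A' cases and none of the 'Group B' cases.
{color=yellow, size=7, texture=glossy, shape=square}: Group B (size = 7).
{color=blue, size=7, texture=smooth, shape=square}: Group B (size = 7).
{color=green, size=4, texture=rough, shape=circle}: Group A (size = 4).
{color=white, size=4, texture=glossy, shape=circle}: Group A (size = 4).

Group B, Group B, Group A, Group A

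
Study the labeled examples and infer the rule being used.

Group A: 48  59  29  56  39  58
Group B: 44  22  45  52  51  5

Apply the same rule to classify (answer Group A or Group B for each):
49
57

Group A, Group A

Rule: digit sum ≥ 10. This holds for each 'Group A' example and fails for each 'Group B' one.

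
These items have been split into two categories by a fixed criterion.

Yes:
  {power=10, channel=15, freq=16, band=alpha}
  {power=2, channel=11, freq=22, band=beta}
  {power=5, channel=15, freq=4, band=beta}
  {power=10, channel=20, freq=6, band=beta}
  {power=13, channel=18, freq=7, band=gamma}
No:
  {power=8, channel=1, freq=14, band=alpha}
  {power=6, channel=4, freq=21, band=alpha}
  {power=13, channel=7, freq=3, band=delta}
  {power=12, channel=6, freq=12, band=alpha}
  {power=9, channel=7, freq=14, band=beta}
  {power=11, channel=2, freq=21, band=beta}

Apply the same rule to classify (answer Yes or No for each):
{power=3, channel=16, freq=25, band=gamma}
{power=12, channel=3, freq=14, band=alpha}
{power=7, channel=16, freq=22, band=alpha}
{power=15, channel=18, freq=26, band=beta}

Yes, No, Yes, Yes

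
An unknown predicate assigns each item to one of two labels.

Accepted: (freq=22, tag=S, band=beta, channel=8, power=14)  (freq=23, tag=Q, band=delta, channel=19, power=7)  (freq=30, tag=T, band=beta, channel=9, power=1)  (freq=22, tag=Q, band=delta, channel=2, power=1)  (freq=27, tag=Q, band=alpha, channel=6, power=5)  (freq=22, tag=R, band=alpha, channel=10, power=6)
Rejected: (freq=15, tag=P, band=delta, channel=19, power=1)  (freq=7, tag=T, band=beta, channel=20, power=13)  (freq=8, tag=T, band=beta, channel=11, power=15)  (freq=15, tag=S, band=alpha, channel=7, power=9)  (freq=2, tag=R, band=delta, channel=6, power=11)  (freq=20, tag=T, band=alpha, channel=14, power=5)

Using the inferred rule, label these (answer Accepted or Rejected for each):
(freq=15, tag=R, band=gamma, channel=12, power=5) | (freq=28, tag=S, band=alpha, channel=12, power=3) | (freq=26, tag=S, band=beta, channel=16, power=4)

All 'Accepted' examples share one property — freq ≥ 22 — and every 'Rejected' example lacks it.
(freq=15, tag=R, band=gamma, channel=12, power=5): freq = 15 — doesn't qualify, so Rejected.
(freq=28, tag=S, band=alpha, channel=12, power=3): freq = 28 — passes, so Accepted.
(freq=26, tag=S, band=beta, channel=16, power=4): freq = 26 — passes, so Accepted.

Rejected, Accepted, Accepted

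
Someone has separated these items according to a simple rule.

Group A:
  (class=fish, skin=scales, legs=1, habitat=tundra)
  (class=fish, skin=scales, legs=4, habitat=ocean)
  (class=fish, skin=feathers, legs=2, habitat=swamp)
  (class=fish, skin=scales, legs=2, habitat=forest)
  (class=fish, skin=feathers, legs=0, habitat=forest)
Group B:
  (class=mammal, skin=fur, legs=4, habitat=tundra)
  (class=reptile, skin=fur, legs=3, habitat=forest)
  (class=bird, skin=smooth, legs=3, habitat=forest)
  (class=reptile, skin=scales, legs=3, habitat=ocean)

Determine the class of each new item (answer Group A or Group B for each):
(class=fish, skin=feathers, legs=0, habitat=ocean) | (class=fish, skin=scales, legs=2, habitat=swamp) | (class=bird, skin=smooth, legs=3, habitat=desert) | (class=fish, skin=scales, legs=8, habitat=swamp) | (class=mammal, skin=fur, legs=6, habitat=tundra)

Group A, Group A, Group B, Group A, Group B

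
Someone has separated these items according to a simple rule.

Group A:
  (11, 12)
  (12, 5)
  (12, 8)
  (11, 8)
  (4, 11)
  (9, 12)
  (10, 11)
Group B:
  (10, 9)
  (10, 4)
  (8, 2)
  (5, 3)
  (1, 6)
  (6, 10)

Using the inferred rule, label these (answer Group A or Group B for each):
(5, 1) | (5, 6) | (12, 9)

Group B, Group B, Group A

The simplest hypothesis consistent with all the labels is: max ≥ 11.
(5, 1) — max 5, hence Group B.
(5, 6) — max 6, hence Group B.
(12, 9) — max 12, hence Group A.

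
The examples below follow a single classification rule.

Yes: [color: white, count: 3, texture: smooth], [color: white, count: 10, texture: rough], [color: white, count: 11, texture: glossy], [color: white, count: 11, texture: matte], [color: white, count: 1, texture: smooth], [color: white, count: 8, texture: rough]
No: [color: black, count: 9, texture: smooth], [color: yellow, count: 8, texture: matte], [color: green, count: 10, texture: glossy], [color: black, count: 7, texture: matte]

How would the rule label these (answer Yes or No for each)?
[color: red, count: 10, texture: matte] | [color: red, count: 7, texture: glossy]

The simplest hypothesis consistent with all the labels is: color is white.

No, No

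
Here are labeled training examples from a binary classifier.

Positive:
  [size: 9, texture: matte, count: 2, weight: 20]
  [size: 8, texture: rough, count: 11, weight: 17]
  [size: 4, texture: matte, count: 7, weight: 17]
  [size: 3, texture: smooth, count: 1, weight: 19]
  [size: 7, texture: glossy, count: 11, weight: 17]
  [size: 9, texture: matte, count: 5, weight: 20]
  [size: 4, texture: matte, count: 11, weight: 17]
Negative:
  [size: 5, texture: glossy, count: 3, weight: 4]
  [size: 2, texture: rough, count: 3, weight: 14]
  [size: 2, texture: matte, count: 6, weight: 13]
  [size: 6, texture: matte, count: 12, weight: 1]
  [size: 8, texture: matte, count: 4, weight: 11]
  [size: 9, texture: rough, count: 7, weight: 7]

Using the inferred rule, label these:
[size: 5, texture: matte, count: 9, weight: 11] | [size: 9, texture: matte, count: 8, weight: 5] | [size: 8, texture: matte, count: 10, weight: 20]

Negative, Negative, Positive

The classifier is using: weight ≥ 17.
[size: 5, texture: matte, count: 9, weight: 11]: Negative (weight = 11). [size: 9, texture: matte, count: 8, weight: 5]: Negative (weight = 5). [size: 8, texture: matte, count: 10, weight: 20]: Positive (weight = 20).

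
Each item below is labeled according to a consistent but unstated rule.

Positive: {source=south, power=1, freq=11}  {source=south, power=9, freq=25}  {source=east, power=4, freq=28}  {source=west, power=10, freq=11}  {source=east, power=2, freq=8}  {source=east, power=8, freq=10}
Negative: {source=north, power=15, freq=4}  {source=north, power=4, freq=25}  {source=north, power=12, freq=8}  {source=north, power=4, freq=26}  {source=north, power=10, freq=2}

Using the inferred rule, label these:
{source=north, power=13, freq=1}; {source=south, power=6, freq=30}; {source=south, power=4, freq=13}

Negative, Positive, Positive

The distinguishing property — source is not north — holds for all the 'Positive' cases and none of the 'Negative' cases.
Negative: {source=north, power=13, freq=1}, since source is north. Positive: {source=south, power=6, freq=30}, since source is south. Positive: {source=south, power=4, freq=13}, since source is south.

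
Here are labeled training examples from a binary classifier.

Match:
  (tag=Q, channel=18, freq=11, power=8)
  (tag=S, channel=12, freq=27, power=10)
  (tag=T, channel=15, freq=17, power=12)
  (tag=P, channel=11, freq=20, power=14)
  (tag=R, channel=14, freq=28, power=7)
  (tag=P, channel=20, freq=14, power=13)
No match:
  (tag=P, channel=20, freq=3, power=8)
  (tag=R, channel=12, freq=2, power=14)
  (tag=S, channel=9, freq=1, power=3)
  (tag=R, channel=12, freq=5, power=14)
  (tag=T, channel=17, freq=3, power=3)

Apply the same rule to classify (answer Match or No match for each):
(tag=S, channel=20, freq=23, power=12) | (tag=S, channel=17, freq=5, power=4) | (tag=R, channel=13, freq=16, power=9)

Match, No match, Match

The simplest hypothesis consistent with all the labels is: freq ≥ 11.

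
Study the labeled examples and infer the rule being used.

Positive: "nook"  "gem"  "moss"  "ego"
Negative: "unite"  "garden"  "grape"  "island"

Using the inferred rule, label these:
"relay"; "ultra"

Negative, Negative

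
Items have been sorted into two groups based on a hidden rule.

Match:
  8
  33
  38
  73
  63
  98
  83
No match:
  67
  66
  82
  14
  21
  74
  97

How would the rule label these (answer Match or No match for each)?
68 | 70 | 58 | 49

Match, No match, Match, No match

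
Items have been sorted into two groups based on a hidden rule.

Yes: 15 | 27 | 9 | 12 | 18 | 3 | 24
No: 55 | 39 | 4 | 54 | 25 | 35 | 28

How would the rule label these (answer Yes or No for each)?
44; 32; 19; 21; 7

No, No, No, Yes, No

One predicate separates the groups cleanly: multiple of 3 AND at most 27.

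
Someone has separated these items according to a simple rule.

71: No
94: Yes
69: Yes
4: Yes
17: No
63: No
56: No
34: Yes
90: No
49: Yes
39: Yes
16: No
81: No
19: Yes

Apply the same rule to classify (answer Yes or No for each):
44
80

Yes, No

One predicate separates the groups cleanly: ≡ 4 (mod 5).
Yes: 44, since 44 mod 5 = 4.
No: 80, since 80 mod 5 = 0.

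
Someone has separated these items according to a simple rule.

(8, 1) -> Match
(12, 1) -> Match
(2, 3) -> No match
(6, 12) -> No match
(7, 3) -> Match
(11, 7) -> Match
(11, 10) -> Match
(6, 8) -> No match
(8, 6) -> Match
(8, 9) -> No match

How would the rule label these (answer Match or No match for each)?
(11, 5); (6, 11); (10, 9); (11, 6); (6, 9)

The pattern is that an item is 'Match' exactly when: first > second.
(11, 5): Match (11 > 5). (6, 11): No match (6 < 11). (10, 9): Match (10 > 9). (11, 6): Match (11 > 6). (6, 9): No match (6 < 9).

Match, No match, Match, Match, No match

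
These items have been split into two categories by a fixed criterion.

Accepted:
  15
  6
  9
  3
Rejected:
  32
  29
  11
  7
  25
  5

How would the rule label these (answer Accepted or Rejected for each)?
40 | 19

Rejected, Rejected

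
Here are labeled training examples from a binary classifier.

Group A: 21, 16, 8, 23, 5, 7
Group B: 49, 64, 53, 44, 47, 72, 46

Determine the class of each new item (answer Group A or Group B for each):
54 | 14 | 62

Group B, Group A, Group B

Every 'Group A' example satisfies: at most 23. None of the 'Group B' examples do.
Group B: 54, since 54 > 23. Group A: 14, since 14 ≤ 23. Group B: 62, since 62 > 23.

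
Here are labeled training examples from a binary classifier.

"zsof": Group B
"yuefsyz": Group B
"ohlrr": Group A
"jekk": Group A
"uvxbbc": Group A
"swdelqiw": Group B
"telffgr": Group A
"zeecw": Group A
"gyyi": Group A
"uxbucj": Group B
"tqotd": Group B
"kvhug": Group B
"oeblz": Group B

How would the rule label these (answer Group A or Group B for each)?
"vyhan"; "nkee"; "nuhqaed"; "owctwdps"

Comparing the two groups points to one rule — has a double letter.
"vyhan" → no doubled letter → Group B.
"nkee" → 'ee' doubled → Group A.
"nuhqaed" → no doubled letter → Group B.
"owctwdps" → no doubled letter → Group B.

Group B, Group A, Group B, Group B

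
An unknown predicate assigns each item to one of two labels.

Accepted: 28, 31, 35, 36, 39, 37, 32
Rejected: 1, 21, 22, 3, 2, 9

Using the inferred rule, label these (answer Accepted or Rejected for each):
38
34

Rule: at least 28. This holds for each 'Accepted' example and fails for each 'Rejected' one.
38 → 38 ≥ 28 → Accepted.
34 → 34 ≥ 28 → Accepted.

Accepted, Accepted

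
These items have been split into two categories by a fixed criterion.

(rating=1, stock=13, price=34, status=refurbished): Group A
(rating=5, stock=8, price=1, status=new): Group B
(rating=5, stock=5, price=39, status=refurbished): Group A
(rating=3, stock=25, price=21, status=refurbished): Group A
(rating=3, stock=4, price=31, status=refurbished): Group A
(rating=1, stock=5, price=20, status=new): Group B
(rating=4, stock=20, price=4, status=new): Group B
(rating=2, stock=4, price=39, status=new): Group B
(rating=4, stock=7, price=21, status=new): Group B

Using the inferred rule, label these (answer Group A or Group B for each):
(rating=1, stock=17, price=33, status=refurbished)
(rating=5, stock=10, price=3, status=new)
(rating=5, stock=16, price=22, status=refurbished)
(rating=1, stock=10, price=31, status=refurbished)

The distinguishing property — status is refurbished — holds for all the 'Group A' cases and none of the 'Group B' cases.

Group A, Group B, Group A, Group A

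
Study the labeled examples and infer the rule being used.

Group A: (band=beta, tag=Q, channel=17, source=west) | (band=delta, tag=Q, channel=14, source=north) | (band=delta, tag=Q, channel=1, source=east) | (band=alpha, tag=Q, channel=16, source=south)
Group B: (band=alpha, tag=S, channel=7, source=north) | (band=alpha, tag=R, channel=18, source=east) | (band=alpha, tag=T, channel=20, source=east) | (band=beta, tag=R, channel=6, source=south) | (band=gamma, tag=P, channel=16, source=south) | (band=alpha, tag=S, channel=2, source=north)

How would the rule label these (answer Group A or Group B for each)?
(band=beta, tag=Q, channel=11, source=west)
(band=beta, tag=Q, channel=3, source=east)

Group A, Group A

The classifier is using: tag is Q.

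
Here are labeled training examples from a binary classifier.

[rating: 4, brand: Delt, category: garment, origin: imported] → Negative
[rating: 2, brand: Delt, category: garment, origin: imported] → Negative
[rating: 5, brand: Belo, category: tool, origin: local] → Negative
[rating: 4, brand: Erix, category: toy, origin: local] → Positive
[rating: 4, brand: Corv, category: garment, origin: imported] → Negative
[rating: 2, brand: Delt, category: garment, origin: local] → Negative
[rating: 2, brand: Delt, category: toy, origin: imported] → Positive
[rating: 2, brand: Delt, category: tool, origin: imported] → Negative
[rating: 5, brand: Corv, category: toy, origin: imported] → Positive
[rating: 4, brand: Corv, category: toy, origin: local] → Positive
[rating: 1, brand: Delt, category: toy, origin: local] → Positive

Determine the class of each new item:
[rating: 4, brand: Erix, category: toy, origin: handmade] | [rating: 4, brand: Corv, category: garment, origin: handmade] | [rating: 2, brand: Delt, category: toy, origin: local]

Positive, Negative, Positive

One predicate separates the groups cleanly: category is toy.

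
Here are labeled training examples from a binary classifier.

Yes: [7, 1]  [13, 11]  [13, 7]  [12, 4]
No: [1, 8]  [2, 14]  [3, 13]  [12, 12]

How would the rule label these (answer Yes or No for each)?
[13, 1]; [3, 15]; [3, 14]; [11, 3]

The pattern is that an item is 'Yes' exactly when: first > second.
[13, 1]: 13 > 1 — checks out, so Yes.
[3, 15]: 3 < 15 — fails the rule, so No.
[3, 14]: 3 < 14 — fails the rule, so No.
[11, 3]: 11 > 3 — checks out, so Yes.

Yes, No, No, Yes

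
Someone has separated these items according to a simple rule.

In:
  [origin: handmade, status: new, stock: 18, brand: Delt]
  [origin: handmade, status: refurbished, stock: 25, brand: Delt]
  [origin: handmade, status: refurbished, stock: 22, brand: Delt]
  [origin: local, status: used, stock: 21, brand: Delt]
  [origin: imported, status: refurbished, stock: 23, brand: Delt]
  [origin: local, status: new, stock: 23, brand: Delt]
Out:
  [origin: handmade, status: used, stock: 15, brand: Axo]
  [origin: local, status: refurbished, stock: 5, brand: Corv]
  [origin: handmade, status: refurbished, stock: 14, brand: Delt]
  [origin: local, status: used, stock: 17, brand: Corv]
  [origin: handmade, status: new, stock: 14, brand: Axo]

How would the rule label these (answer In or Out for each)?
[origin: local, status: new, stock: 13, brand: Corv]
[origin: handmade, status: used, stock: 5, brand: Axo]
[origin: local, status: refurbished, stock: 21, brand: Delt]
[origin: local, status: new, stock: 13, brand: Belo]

Rule: stock ≥ 18. This holds for each 'In' example and fails for each 'Out' one.
Out: [origin: local, status: new, stock: 13, brand: Corv], since stock = 13. Out: [origin: handmade, status: used, stock: 5, brand: Axo], since stock = 5. In: [origin: local, status: refurbished, stock: 21, brand: Delt], since stock = 21. Out: [origin: local, status: new, stock: 13, brand: Belo], since stock = 13.

Out, Out, In, Out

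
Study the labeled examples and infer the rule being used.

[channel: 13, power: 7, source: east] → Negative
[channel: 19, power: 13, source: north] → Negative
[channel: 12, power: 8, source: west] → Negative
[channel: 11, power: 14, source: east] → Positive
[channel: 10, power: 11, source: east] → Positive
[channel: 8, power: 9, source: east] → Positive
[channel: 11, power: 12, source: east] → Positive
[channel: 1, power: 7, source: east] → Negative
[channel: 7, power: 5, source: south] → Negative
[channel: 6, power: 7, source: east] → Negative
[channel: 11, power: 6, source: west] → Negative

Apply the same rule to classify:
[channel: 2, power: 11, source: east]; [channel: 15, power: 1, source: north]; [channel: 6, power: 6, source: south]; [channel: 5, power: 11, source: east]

Positive, Negative, Negative, Positive

The distinguishing property — source is east AND power ≥ 8 — holds for all the 'Positive' cases and none of the 'Negative' cases.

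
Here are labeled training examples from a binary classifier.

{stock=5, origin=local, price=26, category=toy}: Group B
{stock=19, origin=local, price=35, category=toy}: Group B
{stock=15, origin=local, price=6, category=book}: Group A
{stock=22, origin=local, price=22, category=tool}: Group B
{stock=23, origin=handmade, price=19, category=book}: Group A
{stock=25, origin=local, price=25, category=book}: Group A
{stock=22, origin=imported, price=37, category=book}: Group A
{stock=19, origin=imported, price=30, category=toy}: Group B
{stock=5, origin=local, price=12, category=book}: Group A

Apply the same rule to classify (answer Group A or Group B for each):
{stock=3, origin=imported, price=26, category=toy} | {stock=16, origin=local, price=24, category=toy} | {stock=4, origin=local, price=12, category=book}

Group B, Group B, Group A

Rule: category is book. This holds for each 'Group A' example and fails for each 'Group B' one.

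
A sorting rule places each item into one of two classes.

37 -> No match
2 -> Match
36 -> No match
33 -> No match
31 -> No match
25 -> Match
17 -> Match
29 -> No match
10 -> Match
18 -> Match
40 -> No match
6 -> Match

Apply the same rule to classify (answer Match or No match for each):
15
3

Match, Match

One predicate separates the groups cleanly: at most 25.
15 → 15 ≤ 25 → Match. 3 → 3 ≤ 25 → Match.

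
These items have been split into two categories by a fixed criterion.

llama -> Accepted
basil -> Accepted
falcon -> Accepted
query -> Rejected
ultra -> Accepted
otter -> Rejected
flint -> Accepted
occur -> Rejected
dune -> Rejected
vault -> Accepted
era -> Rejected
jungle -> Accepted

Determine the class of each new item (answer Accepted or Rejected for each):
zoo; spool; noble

Rejected, Accepted, Accepted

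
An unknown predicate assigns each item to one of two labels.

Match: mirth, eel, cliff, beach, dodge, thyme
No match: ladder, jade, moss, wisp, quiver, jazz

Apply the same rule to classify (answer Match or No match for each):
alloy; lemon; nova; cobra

Match, Match, No match, Match

The simplest hypothesis consistent with all the labels is: odd length.
alloy: length 5, passes → Match. lemon: length 5, passes → Match. nova: length 4, fails this test → No match. cobra: length 5, passes → Match.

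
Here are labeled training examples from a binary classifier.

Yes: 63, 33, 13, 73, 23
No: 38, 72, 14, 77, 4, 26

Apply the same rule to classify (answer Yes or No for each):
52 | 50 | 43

No, No, Yes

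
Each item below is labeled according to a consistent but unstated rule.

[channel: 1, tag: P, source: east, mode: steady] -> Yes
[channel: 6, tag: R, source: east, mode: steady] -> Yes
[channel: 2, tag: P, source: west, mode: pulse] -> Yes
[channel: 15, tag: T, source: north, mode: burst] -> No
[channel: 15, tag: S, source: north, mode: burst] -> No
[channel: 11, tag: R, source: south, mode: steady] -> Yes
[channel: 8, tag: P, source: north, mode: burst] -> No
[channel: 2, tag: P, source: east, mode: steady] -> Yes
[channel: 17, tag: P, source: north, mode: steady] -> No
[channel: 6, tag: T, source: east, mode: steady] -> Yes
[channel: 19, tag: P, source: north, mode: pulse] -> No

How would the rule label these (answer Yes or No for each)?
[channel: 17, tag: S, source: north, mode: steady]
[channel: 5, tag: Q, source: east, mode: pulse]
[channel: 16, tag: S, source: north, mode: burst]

The pattern is that an item is 'Yes' exactly when: source is not north.

No, Yes, No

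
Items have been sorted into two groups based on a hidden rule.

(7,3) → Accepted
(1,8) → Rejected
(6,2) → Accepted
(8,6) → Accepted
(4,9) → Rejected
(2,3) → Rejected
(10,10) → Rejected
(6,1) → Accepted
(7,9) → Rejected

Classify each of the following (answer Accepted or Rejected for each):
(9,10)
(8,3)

The classifier is using: first > second.

Rejected, Accepted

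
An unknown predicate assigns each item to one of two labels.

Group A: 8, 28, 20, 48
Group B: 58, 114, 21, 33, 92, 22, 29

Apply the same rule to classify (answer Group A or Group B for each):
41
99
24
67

Group B, Group B, Group A, Group B

The classifier is using: multiple of 4 AND at most 48.
41: 41 = 4·10 + 1, 41 ≤ 48 — doesn't match, so Group B. 99: 99 = 4·24 + 3, 99 > 48 — doesn't match, so Group B. 24: 24 = 4·6, 24 ≤ 48 — matches, so Group A. 67: 67 = 4·16 + 3, 67 > 48 — doesn't match, so Group B.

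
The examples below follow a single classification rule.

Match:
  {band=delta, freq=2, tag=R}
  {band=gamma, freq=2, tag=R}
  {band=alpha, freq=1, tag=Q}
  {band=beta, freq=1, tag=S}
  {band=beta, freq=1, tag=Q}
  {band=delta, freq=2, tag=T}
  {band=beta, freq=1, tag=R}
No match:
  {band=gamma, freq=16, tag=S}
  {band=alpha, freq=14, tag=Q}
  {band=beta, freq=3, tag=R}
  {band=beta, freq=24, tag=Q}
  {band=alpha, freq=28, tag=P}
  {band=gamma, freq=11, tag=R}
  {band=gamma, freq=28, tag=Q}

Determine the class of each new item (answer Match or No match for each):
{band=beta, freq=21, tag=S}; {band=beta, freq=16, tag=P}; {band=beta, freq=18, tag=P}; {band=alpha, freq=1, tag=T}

Rule: freq ≤ 2. This holds for each 'Match' example and fails for each 'No match' one.
{band=beta, freq=21, tag=S} → freq = 21 → No match. {band=beta, freq=16, tag=P} → freq = 16 → No match. {band=beta, freq=18, tag=P} → freq = 18 → No match. {band=alpha, freq=1, tag=T} → freq = 1 → Match.

No match, No match, No match, Match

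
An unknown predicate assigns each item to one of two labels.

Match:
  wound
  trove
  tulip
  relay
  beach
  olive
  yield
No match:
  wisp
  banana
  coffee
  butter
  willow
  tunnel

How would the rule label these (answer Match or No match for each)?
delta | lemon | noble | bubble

Match, Match, Match, No match

One predicate separates the groups cleanly: odd length.
delta: length 5, fits → Match. lemon: length 5, fits → Match. noble: length 5, fits → Match. bubble: length 6, does not fit → No match.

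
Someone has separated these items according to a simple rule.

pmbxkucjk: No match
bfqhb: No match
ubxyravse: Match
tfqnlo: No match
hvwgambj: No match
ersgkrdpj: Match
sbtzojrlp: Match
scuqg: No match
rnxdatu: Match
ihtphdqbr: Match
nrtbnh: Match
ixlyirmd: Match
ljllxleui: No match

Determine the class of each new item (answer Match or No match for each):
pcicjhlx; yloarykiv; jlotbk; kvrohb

No match, Match, No match, Match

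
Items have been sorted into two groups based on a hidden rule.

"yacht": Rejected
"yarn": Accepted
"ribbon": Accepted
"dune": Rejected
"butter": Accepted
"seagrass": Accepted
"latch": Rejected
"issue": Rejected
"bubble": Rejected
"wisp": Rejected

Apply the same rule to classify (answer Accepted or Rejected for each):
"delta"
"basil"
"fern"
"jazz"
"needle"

Rejected, Rejected, Accepted, Rejected, Rejected

Rule: contains 'r'. This holds for each 'Accepted' example and fails for each 'Rejected' one.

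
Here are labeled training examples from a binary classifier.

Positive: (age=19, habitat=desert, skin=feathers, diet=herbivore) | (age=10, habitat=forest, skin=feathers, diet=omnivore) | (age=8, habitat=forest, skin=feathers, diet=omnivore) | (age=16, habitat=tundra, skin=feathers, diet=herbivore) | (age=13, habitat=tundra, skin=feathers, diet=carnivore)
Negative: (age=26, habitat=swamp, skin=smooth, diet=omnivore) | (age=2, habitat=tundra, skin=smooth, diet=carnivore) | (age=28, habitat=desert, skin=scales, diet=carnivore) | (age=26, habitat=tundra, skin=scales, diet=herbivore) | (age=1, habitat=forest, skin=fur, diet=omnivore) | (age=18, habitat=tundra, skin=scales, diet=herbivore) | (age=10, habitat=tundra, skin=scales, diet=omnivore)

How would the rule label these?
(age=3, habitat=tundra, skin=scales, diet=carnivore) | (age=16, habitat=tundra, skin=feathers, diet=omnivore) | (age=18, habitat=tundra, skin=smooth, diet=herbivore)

Negative, Positive, Negative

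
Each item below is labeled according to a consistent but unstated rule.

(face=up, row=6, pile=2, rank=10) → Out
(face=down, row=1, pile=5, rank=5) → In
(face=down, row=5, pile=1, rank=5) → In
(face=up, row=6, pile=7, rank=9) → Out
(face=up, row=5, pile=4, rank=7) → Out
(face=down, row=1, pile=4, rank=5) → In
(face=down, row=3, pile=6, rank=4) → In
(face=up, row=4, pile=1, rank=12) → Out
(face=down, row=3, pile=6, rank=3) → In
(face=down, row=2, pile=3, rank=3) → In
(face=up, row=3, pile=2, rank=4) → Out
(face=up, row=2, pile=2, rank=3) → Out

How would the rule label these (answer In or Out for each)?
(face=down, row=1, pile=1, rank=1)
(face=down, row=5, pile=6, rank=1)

The pattern is that an item is 'In' exactly when: face is down.
In: (face=down, row=1, pile=1, rank=1), since face is down. In: (face=down, row=5, pile=6, rank=1), since face is down.

In, In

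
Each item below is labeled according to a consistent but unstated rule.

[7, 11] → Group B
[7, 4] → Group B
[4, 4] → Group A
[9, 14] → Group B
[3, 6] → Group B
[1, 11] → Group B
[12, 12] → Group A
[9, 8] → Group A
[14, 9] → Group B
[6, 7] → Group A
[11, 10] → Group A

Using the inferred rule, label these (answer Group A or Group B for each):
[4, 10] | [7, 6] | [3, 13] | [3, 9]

Group B, Group A, Group B, Group B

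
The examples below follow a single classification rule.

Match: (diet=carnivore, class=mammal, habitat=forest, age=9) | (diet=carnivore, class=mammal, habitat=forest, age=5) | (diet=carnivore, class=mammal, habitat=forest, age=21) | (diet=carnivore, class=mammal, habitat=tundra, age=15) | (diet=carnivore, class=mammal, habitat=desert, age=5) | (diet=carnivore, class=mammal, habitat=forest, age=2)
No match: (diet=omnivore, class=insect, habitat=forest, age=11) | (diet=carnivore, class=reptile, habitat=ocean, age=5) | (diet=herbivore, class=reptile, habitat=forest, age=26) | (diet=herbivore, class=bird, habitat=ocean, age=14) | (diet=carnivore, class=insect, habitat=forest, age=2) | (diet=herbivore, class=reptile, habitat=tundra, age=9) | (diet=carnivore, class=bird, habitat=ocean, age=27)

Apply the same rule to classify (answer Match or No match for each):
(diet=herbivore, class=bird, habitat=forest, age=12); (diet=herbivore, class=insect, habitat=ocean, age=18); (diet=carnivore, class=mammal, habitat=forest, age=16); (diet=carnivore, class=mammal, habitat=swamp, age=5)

No match, No match, Match, Match

Looking at the examples, the only property every 'Match' case has and every 'No match' case lacks is: class is mammal.
(diet=herbivore, class=bird, habitat=forest, age=12): class is bird — does not satisfy this, so No match.
(diet=herbivore, class=insect, habitat=ocean, age=18): class is insect — does not satisfy this, so No match.
(diet=carnivore, class=mammal, habitat=forest, age=16): class is mammal — has this property, so Match.
(diet=carnivore, class=mammal, habitat=swamp, age=5): class is mammal — has this property, so Match.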